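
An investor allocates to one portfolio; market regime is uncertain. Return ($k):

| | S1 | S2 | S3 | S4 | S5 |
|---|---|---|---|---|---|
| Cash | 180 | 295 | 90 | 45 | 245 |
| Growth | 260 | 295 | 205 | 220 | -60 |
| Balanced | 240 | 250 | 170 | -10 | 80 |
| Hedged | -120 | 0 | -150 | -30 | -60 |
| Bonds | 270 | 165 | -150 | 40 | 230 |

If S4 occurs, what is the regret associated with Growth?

Best payoff under S4 is 220.
Regret = 220 − 220 = 0.

0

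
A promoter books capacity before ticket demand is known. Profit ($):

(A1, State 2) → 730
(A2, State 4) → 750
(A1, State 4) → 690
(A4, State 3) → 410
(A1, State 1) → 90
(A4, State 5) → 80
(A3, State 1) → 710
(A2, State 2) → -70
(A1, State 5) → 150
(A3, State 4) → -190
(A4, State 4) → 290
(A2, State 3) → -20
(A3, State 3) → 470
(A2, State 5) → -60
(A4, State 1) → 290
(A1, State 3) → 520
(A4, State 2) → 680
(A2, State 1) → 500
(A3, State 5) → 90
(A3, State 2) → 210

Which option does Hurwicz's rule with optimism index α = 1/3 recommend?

A1

A1: 1/3·730 + 2/3·90 = 910/3
A2: 1/3·750 + 2/3·(-70) = 610/3
A3: 1/3·710 + 2/3·(-190) = 110
A4: 1/3·680 + 2/3·80 = 280
Highest Hurwicz score = 910/3 → A1.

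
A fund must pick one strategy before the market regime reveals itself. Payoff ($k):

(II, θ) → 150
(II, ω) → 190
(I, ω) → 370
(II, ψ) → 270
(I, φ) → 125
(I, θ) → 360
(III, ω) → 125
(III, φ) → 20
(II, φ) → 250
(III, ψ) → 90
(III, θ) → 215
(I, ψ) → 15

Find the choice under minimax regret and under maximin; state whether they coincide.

Column bests: θ=360, φ=250, ψ=270, ω=370.
I regrets: 0, 125, 255, 0 → max 255
II regrets: 210, 0, 0, 180 → max 210
III regrets: 145, 230, 180, 245 → max 245
Smallest max regret = 210 → II.
Row minima: I=15, II=150, III=20
Best worst-case = 150 → II.

minimax regret → II; maximin → II (agree)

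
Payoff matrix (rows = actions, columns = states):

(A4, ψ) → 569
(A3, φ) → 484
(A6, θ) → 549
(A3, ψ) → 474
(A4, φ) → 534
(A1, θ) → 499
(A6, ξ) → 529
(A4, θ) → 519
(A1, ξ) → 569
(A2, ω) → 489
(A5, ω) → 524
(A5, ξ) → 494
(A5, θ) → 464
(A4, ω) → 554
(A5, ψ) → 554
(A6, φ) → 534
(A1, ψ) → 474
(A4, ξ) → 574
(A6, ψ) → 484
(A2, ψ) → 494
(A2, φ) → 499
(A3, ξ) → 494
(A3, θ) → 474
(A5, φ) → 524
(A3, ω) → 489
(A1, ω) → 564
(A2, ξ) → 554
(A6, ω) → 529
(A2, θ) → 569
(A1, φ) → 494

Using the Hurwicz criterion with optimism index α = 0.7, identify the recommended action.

A4

A1: 0.7·569 + 0.3·474 = 540.5
A2: 0.7·569 + 0.3·489 = 545
A3: 0.7·494 + 0.3·474 = 488
A4: 0.7·574 + 0.3·519 = 557.5
A5: 0.7·554 + 0.3·464 = 527
A6: 0.7·549 + 0.3·484 = 529.5
Highest Hurwicz score = 557.5 → A4.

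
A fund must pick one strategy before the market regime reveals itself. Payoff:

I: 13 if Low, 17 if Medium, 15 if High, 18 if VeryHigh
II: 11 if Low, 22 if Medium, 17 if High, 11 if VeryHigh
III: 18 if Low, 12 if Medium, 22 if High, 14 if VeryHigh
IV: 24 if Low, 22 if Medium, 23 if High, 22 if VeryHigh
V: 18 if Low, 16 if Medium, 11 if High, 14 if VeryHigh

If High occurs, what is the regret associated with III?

1

Best payoff under High is 23.
Regret = 23 − 22 = 1.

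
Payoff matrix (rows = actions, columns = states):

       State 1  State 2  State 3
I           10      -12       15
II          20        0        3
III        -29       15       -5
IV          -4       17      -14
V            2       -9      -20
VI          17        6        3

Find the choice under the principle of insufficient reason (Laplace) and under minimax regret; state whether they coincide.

Row averages: I=13/3, II=23/3, III=-19/3, IV=-1/3, V=-9, VI=26/3
Highest average = 26/3 → VI.
Column bests: State 1=20, State 2=17, State 3=15.
I regrets: 10, 29, 0 → max 29
II regrets: 0, 17, 12 → max 17
III regrets: 49, 2, 20 → max 49
IV regrets: 24, 0, 29 → max 29
V regrets: 18, 26, 35 → max 35
VI regrets: 3, 11, 12 → max 12
Smallest max regret = 12 → VI.

laplace → VI; minimax regret → VI (agree)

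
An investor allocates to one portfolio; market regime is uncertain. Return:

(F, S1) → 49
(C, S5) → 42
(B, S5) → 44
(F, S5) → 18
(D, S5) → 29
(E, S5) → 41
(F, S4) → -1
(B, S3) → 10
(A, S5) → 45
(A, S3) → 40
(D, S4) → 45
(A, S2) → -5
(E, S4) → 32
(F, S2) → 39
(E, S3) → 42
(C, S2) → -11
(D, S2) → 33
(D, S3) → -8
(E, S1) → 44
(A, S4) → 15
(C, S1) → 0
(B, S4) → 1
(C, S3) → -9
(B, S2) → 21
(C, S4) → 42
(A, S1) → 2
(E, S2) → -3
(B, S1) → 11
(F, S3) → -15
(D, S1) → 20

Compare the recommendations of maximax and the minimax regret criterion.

maximax → F; minimax regret → E (disagree)

Row maxima: A=45, B=44, C=42, D=45, E=44, F=49
Best best-case = 49 → F.
Column bests: S1=49, S2=39, S3=42, S4=45, S5=45.
A regrets: 47, 44, 2, 30, 0 → max 47
B regrets: 38, 18, 32, 44, 1 → max 44
C regrets: 49, 50, 51, 3, 3 → max 51
D regrets: 29, 6, 50, 0, 16 → max 50
E regrets: 5, 42, 0, 13, 4 → max 42
F regrets: 0, 0, 57, 46, 27 → max 57
Smallest max regret = 42 → E.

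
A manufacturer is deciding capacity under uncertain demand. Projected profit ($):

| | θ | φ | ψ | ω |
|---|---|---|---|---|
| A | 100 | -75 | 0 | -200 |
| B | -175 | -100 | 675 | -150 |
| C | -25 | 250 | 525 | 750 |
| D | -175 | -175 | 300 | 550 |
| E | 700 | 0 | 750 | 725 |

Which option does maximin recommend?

E

Row minima: A=-200, B=-175, C=-25, D=-175, E=0
Best worst-case = 0 → E.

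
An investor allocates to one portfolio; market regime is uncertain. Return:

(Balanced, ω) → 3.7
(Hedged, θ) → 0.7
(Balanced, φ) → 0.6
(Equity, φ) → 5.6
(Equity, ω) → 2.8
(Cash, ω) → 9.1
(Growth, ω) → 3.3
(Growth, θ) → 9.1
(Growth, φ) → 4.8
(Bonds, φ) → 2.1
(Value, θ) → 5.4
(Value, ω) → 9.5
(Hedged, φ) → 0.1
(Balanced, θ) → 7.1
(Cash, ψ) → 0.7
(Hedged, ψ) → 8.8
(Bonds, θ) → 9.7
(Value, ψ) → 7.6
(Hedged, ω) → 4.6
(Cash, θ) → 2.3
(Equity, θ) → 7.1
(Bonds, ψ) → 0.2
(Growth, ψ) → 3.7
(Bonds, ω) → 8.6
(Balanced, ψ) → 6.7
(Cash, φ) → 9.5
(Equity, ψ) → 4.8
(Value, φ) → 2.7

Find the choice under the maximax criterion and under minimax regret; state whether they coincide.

maximax → Bonds; minimax regret → Growth (disagree)

Row maxima: Cash=9.5, Balanced=7.1, Value=9.5, Bonds=9.7, Equity=7.1, Growth=9.1, Hedged=8.8
Best best-case = 9.7 → Bonds.
Column bests: θ=9.7, φ=9.5, ψ=8.8, ω=9.5.
Cash regrets: 7.4, 0.0, 8.1, 0.4 → max 8.1
Balanced regrets: 2.6, 8.9, 2.1, 5.8 → max 8.9
Value regrets: 4.3, 6.8, 1.2, 0.0 → max 6.8
Bonds regrets: 0.0, 7.4, 8.6, 0.9 → max 8.6
Equity regrets: 2.6, 3.9, 4.0, 6.7 → max 6.7
Growth regrets: 0.6, 4.7, 5.1, 6.2 → max 6.2
Hedged regrets: 9.0, 9.4, 0.0, 4.9 → max 9.4
Smallest max regret = 6.2 → Growth.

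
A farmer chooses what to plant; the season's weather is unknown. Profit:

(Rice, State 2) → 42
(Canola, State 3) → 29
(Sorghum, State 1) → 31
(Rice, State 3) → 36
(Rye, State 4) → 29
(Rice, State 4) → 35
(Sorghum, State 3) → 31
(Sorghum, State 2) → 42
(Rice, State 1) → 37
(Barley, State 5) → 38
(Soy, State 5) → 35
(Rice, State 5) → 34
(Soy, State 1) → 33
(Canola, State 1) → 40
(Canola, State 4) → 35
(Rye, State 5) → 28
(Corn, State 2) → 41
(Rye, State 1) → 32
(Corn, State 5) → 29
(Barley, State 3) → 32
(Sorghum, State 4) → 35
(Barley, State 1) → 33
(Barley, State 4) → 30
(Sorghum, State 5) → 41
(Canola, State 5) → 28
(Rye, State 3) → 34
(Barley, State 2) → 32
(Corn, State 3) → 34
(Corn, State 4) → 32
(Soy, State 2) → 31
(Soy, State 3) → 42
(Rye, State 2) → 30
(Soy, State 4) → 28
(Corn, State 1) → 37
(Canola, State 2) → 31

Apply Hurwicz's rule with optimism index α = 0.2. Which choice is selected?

Rice

Sorghum: 0.2·42 + 0.8·31 = 33.2
Rice: 0.2·42 + 0.8·34 = 35.6
Canola: 0.2·40 + 0.8·28 = 30.4
Rye: 0.2·34 + 0.8·28 = 29.2
Corn: 0.2·41 + 0.8·29 = 31.4
Soy: 0.2·42 + 0.8·28 = 30.8
Barley: 0.2·38 + 0.8·30 = 31.6
Highest Hurwicz score = 35.6 → Rice.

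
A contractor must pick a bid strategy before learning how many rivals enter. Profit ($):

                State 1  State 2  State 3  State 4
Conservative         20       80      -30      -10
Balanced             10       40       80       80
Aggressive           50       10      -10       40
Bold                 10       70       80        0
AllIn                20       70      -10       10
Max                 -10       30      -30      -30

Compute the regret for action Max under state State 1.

Best payoff under State 1 is 50.
Regret = 50 − (-10) = 60.

60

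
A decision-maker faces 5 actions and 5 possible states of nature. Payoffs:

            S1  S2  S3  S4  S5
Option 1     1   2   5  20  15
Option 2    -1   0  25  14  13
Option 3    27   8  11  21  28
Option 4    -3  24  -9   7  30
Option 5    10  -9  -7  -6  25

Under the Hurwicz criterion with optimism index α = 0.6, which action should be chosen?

Option 3

Option 1: 0.6·20 + 0.4·1 = 12.4
Option 2: 0.6·25 + 0.4·(-1) = 14.6
Option 3: 0.6·28 + 0.4·8 = 20
Option 4: 0.6·30 + 0.4·(-9) = 14.4
Option 5: 0.6·25 + 0.4·(-9) = 11.4
Highest Hurwicz score = 20 → Option 3.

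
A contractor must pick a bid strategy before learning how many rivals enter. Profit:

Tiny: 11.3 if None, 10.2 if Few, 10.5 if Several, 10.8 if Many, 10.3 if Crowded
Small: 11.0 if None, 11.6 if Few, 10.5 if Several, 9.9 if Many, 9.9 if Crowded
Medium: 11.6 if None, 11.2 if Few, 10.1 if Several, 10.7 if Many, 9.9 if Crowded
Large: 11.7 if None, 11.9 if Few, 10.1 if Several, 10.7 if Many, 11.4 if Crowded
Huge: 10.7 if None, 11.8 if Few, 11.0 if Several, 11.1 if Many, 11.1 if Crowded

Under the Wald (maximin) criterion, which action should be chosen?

Huge

Row minima: Tiny=10.2, Small=9.9, Medium=9.9, Large=10.1, Huge=10.7
Best worst-case = 10.7 → Huge.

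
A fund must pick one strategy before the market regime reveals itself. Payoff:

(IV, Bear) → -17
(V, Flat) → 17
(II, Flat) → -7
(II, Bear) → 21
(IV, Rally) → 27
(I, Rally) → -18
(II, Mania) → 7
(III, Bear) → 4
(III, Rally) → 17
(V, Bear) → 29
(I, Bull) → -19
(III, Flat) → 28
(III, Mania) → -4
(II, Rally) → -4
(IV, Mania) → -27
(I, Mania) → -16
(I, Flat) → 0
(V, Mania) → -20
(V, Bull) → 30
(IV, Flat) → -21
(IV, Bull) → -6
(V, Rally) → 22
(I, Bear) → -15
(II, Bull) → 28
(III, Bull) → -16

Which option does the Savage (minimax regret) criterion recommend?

Column bests: Bear=29, Flat=28, Bull=30, Rally=27, Mania=7.
I regrets: 44, 28, 49, 45, 23 → max 49
II regrets: 8, 35, 2, 31, 0 → max 35
III regrets: 25, 0, 46, 10, 11 → max 46
IV regrets: 46, 49, 36, 0, 34 → max 49
V regrets: 0, 11, 0, 5, 27 → max 27
Smallest max regret = 27 → V.

V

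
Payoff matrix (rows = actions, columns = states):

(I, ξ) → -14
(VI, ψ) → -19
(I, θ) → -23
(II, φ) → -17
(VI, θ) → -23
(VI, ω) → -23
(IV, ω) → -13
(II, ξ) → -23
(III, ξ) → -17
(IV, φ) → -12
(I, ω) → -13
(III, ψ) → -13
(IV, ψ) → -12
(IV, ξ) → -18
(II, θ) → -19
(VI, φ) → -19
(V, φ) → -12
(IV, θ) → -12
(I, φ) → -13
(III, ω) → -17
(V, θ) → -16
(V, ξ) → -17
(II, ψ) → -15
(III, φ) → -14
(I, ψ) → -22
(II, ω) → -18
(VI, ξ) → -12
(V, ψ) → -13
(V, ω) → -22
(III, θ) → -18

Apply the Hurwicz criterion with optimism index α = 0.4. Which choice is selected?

IV

I: 0.4·(-13) + 0.6·(-23) = -19
II: 0.4·(-15) + 0.6·(-23) = -19.8
III: 0.4·(-13) + 0.6·(-18) = -16
IV: 0.4·(-12) + 0.6·(-18) = -15.6
V: 0.4·(-12) + 0.6·(-22) = -18
VI: 0.4·(-12) + 0.6·(-23) = -18.6
Highest Hurwicz score = -15.6 → IV.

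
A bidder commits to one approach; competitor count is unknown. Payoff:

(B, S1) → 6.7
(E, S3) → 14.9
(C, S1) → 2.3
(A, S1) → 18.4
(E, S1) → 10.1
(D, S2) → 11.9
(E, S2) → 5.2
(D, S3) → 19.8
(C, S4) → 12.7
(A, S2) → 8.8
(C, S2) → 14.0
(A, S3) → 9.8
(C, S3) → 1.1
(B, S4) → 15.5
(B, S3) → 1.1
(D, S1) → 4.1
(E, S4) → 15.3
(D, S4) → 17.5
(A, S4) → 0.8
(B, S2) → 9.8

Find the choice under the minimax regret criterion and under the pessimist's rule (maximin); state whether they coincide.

Column bests: S1=18.4, S2=14.0, S3=19.8, S4=17.5.
A regrets: 0.0, 5.2, 10.0, 16.7 → max 16.7
B regrets: 11.7, 4.2, 18.7, 2.0 → max 18.7
C regrets: 16.1, 0.0, 18.7, 4.8 → max 18.7
D regrets: 14.3, 2.1, 0.0, 0.0 → max 14.3
E regrets: 8.3, 8.8, 4.9, 2.2 → max 8.8
Smallest max regret = 8.8 → E.
Row minima: A=0.8, B=1.1, C=1.1, D=4.1, E=5.2
Best worst-case = 5.2 → E.

minimax regret → E; maximin → E (agree)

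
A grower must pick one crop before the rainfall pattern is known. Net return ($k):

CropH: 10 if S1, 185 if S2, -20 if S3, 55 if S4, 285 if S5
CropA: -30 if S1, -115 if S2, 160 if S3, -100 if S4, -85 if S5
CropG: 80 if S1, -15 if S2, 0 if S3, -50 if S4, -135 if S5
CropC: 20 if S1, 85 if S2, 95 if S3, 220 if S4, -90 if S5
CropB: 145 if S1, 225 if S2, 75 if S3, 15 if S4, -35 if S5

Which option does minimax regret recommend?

CropH

Column bests: S1=145, S2=225, S3=160, S4=220, S5=285.
CropH regrets: 135, 40, 180, 165, 0 → max 180
CropA regrets: 175, 340, 0, 320, 370 → max 370
CropG regrets: 65, 240, 160, 270, 420 → max 420
CropC regrets: 125, 140, 65, 0, 375 → max 375
CropB regrets: 0, 0, 85, 205, 320 → max 320
Smallest max regret = 180 → CropH.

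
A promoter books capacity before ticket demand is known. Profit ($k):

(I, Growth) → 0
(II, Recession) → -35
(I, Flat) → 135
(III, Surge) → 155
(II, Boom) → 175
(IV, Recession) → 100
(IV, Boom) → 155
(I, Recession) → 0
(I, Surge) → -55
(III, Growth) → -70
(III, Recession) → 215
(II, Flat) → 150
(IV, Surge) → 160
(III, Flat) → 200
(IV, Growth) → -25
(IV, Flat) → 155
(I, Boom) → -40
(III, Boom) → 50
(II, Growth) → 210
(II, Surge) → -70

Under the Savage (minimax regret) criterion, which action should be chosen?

Column bests: Recession=215, Flat=200, Growth=210, Boom=175, Surge=160.
I regrets: 215, 65, 210, 215, 215 → max 215
II regrets: 250, 50, 0, 0, 230 → max 250
III regrets: 0, 0, 280, 125, 5 → max 280
IV regrets: 115, 45, 235, 20, 0 → max 235
Smallest max regret = 215 → I.

I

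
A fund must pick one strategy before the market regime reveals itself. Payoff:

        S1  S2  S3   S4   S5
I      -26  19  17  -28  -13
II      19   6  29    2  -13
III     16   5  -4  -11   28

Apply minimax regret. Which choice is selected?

Column bests: S1=19, S2=19, S3=29, S4=2, S5=28.
I regrets: 45, 0, 12, 30, 41 → max 45
II regrets: 0, 13, 0, 0, 41 → max 41
III regrets: 3, 14, 33, 13, 0 → max 33
Smallest max regret = 33 → III.

III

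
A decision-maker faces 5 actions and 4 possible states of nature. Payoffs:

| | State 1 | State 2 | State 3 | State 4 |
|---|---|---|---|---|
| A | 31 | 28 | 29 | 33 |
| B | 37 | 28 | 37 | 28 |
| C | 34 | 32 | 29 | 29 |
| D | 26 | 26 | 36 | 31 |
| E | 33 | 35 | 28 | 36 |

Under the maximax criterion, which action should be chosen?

B

Row maxima: A=33, B=37, C=34, D=36, E=36
Best best-case = 37 → B.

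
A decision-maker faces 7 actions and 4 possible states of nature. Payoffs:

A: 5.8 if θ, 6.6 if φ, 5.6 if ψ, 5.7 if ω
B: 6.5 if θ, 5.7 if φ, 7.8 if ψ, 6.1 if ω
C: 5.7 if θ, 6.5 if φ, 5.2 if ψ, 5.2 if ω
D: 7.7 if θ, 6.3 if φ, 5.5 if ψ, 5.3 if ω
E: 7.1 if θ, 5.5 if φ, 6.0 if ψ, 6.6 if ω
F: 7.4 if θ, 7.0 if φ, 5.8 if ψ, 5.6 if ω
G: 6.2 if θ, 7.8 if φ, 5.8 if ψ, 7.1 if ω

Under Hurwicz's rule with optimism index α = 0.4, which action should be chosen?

G

A: 0.4·6.6 + 0.6·5.6 = 6
B: 0.4·7.8 + 0.6·5.7 = 6.54
C: 0.4·6.5 + 0.6·5.2 = 5.72
D: 0.4·7.7 + 0.6·5.3 = 6.26
E: 0.4·7.1 + 0.6·5.5 = 6.14
F: 0.4·7.4 + 0.6·5.6 = 6.32
G: 0.4·7.8 + 0.6·5.8 = 6.6
Highest Hurwicz score = 6.6 → G.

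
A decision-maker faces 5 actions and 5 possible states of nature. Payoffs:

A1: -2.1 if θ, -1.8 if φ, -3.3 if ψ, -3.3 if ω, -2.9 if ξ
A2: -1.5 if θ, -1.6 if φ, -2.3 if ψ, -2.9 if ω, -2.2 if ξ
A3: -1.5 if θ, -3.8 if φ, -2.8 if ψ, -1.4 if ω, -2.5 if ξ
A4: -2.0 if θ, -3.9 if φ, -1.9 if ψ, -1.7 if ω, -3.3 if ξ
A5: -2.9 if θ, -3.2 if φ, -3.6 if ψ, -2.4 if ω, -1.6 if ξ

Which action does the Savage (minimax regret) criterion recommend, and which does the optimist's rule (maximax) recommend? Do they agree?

minimax regret → A2; maximax → A3 (disagree)

Column bests: θ=-1.5, φ=-1.6, ψ=-1.9, ω=-1.4, ξ=-1.6.
A1 regrets: 0.6, 0.2, 1.4, 1.9, 1.3 → max 1.9
A2 regrets: 0.0, 0.0, 0.4, 1.5, 0.6 → max 1.5
A3 regrets: 0.0, 2.2, 0.9, 0.0, 0.9 → max 2.2
A4 regrets: 0.5, 2.3, 0.0, 0.3, 1.7 → max 2.3
A5 regrets: 1.4, 1.6, 1.7, 1.0, 0.0 → max 1.7
Smallest max regret = 1.5 → A2.
Row maxima: A1=-1.8, A2=-1.5, A3=-1.4, A4=-1.7, A5=-1.6
Best best-case = -1.4 → A3.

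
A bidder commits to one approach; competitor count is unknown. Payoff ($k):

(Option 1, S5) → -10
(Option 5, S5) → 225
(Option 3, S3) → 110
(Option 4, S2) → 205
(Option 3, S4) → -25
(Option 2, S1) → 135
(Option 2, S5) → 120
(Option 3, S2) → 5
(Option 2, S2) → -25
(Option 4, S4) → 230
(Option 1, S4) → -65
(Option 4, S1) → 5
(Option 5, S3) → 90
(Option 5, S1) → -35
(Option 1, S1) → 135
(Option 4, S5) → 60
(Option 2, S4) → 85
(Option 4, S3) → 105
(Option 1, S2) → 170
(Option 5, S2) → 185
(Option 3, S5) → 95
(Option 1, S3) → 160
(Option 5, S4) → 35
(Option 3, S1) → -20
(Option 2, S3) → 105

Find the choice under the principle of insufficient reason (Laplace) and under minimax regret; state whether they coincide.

Row averages: Option 1=78, Option 2=84, Option 3=33, Option 4=121, Option 5=100
Highest average = 121 → Option 4.
Column bests: S1=135, S2=205, S3=160, S4=230, S5=225.
Option 1 regrets: 0, 35, 0, 295, 235 → max 295
Option 2 regrets: 0, 230, 55, 145, 105 → max 230
Option 3 regrets: 155, 200, 50, 255, 130 → max 255
Option 4 regrets: 130, 0, 55, 0, 165 → max 165
Option 5 regrets: 170, 20, 70, 195, 0 → max 195
Smallest max regret = 165 → Option 4.

laplace → Option 4; minimax regret → Option 4 (agree)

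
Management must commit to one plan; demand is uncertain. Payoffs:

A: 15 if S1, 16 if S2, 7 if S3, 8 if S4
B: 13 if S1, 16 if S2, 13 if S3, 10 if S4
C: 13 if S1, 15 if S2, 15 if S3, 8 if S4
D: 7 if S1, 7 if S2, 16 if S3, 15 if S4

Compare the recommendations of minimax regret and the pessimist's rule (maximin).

minimax regret → B; maximin → B (agree)

Column bests: S1=15, S2=16, S3=16, S4=15.
A regrets: 0, 0, 9, 7 → max 9
B regrets: 2, 0, 3, 5 → max 5
C regrets: 2, 1, 1, 7 → max 7
D regrets: 8, 9, 0, 0 → max 9
Smallest max regret = 5 → B.
Row minima: A=7, B=10, C=8, D=7
Best worst-case = 10 → B.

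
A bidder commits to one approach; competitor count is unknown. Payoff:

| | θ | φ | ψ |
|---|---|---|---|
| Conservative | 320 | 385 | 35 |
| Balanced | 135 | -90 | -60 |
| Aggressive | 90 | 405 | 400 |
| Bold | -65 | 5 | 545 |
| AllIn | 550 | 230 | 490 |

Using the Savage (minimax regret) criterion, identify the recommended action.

AllIn

Column bests: θ=550, φ=405, ψ=545.
Conservative regrets: 230, 20, 510 → max 510
Balanced regrets: 415, 495, 605 → max 605
Aggressive regrets: 460, 0, 145 → max 460
Bold regrets: 615, 400, 0 → max 615
AllIn regrets: 0, 175, 55 → max 175
Smallest max regret = 175 → AllIn.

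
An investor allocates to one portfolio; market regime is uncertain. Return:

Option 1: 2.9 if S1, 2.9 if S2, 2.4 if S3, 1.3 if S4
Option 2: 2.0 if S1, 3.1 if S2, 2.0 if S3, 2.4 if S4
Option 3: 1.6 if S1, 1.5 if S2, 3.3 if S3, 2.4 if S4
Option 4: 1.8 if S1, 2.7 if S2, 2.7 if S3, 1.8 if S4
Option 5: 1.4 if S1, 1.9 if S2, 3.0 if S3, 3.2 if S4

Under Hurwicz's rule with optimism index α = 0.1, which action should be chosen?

Option 1: 0.1·2.9 + 0.9·1.3 = 1.46
Option 2: 0.1·3.1 + 0.9·2.0 = 2.11
Option 3: 0.1·3.3 + 0.9·1.5 = 1.68
Option 4: 0.1·2.7 + 0.9·1.8 = 1.89
Option 5: 0.1·3.2 + 0.9·1.4 = 1.58
Highest Hurwicz score = 2.11 → Option 2.

Option 2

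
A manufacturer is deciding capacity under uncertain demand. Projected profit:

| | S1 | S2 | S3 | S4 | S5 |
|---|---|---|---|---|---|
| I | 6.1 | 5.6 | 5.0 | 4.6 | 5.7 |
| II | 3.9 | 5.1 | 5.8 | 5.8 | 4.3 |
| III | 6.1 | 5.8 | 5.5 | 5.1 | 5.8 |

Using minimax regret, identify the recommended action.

III

Column bests: S1=6.1, S2=5.8, S3=5.8, S4=5.8, S5=5.8.
I regrets: 0.0, 0.2, 0.8, 1.2, 0.1 → max 1.2
II regrets: 2.2, 0.7, 0.0, 0.0, 1.5 → max 2.2
III regrets: 0.0, 0.0, 0.3, 0.7, 0.0 → max 0.7
Smallest max regret = 0.7 → III.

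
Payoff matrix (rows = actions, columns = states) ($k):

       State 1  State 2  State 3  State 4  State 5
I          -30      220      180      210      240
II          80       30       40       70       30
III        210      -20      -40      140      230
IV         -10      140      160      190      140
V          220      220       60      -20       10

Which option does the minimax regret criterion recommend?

Column bests: State 1=220, State 2=220, State 3=180, State 4=210, State 5=240.
I regrets: 250, 0, 0, 0, 0 → max 250
II regrets: 140, 190, 140, 140, 210 → max 210
III regrets: 10, 240, 220, 70, 10 → max 240
IV regrets: 230, 80, 20, 20, 100 → max 230
V regrets: 0, 0, 120, 230, 230 → max 230
Smallest max regret = 210 → II.

II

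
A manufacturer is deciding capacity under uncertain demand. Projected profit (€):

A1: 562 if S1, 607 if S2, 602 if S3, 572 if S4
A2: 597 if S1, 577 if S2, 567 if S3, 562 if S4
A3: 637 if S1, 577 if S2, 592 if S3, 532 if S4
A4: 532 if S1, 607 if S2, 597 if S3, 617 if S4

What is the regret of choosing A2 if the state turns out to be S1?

40

Best payoff under S1 is 637.
Regret = 637 − 597 = 40.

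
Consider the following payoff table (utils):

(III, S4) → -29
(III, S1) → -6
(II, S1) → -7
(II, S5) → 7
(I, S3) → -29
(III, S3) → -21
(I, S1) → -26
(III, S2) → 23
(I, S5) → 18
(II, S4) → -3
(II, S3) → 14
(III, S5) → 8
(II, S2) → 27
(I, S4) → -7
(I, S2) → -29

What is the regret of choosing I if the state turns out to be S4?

4

Best payoff under S4 is -3.
Regret = -3 − (-7) = 4.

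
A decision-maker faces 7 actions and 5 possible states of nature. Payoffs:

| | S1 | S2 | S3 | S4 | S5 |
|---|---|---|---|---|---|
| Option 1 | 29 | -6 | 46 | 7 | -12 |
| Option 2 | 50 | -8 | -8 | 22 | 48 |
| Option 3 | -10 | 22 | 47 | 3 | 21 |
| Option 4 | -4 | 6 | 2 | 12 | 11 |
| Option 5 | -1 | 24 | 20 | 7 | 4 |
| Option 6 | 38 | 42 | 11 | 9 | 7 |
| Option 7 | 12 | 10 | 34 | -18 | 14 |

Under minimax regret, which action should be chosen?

Column bests: S1=50, S2=42, S3=47, S4=22, S5=48.
Option 1 regrets: 21, 48, 1, 15, 60 → max 60
Option 2 regrets: 0, 50, 55, 0, 0 → max 55
Option 3 regrets: 60, 20, 0, 19, 27 → max 60
Option 4 regrets: 54, 36, 45, 10, 37 → max 54
Option 5 regrets: 51, 18, 27, 15, 44 → max 51
Option 6 regrets: 12, 0, 36, 13, 41 → max 41
Option 7 regrets: 38, 32, 13, 40, 34 → max 40
Smallest max regret = 40 → Option 7.

Option 7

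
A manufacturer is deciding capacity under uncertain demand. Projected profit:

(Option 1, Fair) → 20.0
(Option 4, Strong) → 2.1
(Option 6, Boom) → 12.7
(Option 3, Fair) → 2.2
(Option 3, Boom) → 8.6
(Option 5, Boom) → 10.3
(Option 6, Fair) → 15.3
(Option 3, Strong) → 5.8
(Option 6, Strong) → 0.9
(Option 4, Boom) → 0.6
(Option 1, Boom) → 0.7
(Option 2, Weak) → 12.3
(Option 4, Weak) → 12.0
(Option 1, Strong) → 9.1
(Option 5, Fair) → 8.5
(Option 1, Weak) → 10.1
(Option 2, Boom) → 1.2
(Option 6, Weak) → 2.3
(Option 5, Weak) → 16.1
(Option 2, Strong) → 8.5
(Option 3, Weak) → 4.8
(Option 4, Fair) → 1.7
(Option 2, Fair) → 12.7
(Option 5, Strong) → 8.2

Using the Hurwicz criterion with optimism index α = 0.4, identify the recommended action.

Option 5

Option 1: 0.4·20.0 + 0.6·0.7 = 8.42
Option 2: 0.4·12.7 + 0.6·1.2 = 5.8
Option 3: 0.4·8.6 + 0.6·2.2 = 4.76
Option 4: 0.4·12.0 + 0.6·0.6 = 5.16
Option 5: 0.4·16.1 + 0.6·8.2 = 11.36
Option 6: 0.4·15.3 + 0.6·0.9 = 6.66
Highest Hurwicz score = 11.36 → Option 5.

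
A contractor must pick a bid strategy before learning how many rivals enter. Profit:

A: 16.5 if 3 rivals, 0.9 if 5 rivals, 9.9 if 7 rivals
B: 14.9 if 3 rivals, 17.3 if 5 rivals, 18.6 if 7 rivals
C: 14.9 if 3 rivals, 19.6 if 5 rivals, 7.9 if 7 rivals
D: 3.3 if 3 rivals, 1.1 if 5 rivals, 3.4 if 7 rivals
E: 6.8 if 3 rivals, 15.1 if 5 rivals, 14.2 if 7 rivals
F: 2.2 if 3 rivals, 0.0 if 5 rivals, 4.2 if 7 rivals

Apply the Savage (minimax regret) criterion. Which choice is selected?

B

Column bests: 3 rivals=16.5, 5 rivals=19.6, 7 rivals=18.6.
A regrets: 0.0, 18.7, 8.7 → max 18.7
B regrets: 1.6, 2.3, 0.0 → max 2.3
C regrets: 1.6, 0.0, 10.7 → max 10.7
D regrets: 13.2, 18.5, 15.2 → max 18.5
E regrets: 9.7, 4.5, 4.4 → max 9.7
F regrets: 14.3, 19.6, 14.4 → max 19.6
Smallest max regret = 2.3 → B.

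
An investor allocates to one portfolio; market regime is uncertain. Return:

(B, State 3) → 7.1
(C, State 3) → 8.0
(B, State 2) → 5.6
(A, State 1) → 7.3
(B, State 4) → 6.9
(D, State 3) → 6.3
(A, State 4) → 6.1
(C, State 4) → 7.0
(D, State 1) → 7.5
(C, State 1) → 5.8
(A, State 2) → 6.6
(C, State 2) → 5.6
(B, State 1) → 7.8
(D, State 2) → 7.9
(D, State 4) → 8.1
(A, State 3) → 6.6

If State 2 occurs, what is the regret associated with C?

Best payoff under State 2 is 7.9.
Regret = 7.9 − 5.6 = 2.3.

2.3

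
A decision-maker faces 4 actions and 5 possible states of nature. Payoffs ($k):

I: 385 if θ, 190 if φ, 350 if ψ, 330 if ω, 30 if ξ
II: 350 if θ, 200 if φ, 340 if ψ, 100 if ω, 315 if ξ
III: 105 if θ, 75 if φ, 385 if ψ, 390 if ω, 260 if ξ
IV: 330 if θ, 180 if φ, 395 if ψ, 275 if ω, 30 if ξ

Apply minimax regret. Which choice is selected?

III

Column bests: θ=385, φ=200, ψ=395, ω=390, ξ=315.
I regrets: 0, 10, 45, 60, 285 → max 285
II regrets: 35, 0, 55, 290, 0 → max 290
III regrets: 280, 125, 10, 0, 55 → max 280
IV regrets: 55, 20, 0, 115, 285 → max 285
Smallest max regret = 280 → III.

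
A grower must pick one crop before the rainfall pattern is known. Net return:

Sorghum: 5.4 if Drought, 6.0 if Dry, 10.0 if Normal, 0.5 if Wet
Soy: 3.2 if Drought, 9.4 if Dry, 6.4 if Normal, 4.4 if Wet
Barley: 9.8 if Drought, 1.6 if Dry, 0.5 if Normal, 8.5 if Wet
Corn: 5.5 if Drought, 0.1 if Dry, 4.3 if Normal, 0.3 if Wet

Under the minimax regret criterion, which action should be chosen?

Soy

Column bests: Drought=9.8, Dry=9.4, Normal=10.0, Wet=8.5.
Sorghum regrets: 4.4, 3.4, 0.0, 8.0 → max 8.0
Soy regrets: 6.6, 0.0, 3.6, 4.1 → max 6.6
Barley regrets: 0.0, 7.8, 9.5, 0.0 → max 9.5
Corn regrets: 4.3, 9.3, 5.7, 8.2 → max 9.3
Smallest max regret = 6.6 → Soy.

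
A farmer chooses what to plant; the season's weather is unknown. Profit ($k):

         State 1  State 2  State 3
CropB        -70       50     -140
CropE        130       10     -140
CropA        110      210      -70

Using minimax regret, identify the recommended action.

CropA

Column bests: State 1=130, State 2=210, State 3=-70.
CropB regrets: 200, 160, 70 → max 200
CropE regrets: 0, 200, 70 → max 200
CropA regrets: 20, 0, 0 → max 20
Smallest max regret = 20 → CropA.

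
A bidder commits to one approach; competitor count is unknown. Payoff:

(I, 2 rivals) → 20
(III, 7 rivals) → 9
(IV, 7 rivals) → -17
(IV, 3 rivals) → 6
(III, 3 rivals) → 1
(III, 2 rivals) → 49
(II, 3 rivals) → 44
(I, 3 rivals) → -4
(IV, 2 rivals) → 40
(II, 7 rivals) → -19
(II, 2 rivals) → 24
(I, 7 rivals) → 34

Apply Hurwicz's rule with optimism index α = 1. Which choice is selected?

III

I: 1·34 + 0·(-4) = 34
II: 1·44 + 0·(-19) = 44
III: 1·49 + 0·1 = 49
IV: 1·40 + 0·(-17) = 40
Highest Hurwicz score = 49 → III.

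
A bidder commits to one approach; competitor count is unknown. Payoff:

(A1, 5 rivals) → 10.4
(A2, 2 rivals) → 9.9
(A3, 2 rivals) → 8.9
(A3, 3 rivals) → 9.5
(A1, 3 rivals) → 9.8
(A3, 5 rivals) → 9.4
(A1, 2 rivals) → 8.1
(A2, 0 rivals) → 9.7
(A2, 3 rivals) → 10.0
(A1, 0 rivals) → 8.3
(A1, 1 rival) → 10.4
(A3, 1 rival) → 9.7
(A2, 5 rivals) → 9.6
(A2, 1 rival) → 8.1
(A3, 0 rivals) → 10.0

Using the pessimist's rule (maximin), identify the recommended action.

Row minima: A1=8.1, A2=8.1, A3=8.9
Best worst-case = 8.9 → A3.

A3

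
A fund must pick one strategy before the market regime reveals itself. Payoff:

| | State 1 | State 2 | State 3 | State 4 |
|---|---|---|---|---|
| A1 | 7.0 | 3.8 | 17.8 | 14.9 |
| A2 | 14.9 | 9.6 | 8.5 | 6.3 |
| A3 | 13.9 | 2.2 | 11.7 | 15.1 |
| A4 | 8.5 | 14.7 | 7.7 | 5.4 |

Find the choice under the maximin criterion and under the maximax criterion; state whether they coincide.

maximin → A2; maximax → A1 (disagree)

Row minima: A1=3.8, A2=6.3, A3=2.2, A4=5.4
Best worst-case = 6.3 → A2.
Row maxima: A1=17.8, A2=14.9, A3=15.1, A4=14.7
Best best-case = 17.8 → A1.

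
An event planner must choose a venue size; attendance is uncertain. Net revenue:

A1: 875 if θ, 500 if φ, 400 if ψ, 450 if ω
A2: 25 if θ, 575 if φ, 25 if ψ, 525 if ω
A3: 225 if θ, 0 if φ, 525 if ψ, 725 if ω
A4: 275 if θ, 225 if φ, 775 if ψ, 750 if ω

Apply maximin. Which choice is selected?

Row minima: A1=400, A2=25, A3=0, A4=225
Best worst-case = 400 → A1.

A1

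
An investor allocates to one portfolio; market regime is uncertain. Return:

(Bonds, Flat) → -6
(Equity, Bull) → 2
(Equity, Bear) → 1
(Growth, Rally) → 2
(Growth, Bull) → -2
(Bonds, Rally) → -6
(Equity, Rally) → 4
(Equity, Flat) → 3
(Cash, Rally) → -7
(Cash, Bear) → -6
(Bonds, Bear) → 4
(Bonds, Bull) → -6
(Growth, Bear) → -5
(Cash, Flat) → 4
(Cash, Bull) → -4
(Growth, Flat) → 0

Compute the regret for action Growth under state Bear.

Best payoff under Bear is 4.
Regret = 4 − (-5) = 9.

9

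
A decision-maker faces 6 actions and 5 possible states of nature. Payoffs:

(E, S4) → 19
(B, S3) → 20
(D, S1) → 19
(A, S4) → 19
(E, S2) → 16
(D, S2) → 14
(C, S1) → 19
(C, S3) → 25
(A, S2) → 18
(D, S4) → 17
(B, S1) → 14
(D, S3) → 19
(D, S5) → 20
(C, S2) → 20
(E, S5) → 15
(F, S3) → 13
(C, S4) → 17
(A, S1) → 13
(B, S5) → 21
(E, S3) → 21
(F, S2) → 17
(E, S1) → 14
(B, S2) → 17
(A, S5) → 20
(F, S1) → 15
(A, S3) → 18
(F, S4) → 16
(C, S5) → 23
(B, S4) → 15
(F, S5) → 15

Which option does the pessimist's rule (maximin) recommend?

Row minima: A=13, B=14, C=17, D=14, E=14, F=13
Best worst-case = 17 → C.

C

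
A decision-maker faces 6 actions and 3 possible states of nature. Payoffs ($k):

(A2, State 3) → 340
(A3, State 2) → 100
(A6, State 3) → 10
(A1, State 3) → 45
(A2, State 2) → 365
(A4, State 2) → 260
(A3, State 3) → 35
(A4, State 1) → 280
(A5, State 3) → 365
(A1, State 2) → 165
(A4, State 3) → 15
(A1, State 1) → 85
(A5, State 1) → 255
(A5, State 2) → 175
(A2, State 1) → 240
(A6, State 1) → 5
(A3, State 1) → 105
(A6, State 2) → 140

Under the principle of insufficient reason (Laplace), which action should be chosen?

A2

Row averages: A1=295/3, A2=315, A3=80, A4=185, A5=265, A6=155/3
Highest average = 315 → A2.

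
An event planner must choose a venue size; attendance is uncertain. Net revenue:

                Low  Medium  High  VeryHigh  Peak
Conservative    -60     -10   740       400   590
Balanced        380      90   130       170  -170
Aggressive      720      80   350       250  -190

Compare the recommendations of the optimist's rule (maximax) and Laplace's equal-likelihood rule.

Row maxima: Conservative=740, Balanced=380, Aggressive=720
Best best-case = 740 → Conservative.
Row averages: Conservative=332, Balanced=120, Aggressive=242
Highest average = 332 → Conservative.

maximax → Conservative; laplace → Conservative (agree)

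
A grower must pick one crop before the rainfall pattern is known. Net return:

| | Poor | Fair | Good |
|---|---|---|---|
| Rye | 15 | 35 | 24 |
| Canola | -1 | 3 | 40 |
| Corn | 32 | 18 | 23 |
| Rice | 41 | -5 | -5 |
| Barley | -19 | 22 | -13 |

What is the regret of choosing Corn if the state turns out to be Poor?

9

Best payoff under Poor is 41.
Regret = 41 − 32 = 9.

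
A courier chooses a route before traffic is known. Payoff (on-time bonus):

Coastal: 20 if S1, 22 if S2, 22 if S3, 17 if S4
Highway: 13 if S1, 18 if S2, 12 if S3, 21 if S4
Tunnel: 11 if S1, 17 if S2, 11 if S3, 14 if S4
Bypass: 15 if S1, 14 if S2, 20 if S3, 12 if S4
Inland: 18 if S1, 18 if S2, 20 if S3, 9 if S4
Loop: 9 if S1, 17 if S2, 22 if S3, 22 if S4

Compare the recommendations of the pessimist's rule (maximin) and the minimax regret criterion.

maximin → Coastal; minimax regret → Coastal (agree)

Row minima: Coastal=17, Highway=12, Tunnel=11, Bypass=12, Inland=9, Loop=9
Best worst-case = 17 → Coastal.
Column bests: S1=20, S2=22, S3=22, S4=22.
Coastal regrets: 0, 0, 0, 5 → max 5
Highway regrets: 7, 4, 10, 1 → max 10
Tunnel regrets: 9, 5, 11, 8 → max 11
Bypass regrets: 5, 8, 2, 10 → max 10
Inland regrets: 2, 4, 2, 13 → max 13
Loop regrets: 11, 5, 0, 0 → max 11
Smallest max regret = 5 → Coastal.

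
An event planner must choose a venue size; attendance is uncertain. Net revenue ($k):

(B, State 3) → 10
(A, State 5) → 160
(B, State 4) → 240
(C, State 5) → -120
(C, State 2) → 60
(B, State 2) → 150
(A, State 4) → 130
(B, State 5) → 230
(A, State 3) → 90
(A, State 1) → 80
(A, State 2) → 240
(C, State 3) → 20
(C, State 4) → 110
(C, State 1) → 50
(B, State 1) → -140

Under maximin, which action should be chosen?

A

Row minima: A=80, B=-140, C=-120
Best worst-case = 80 → A.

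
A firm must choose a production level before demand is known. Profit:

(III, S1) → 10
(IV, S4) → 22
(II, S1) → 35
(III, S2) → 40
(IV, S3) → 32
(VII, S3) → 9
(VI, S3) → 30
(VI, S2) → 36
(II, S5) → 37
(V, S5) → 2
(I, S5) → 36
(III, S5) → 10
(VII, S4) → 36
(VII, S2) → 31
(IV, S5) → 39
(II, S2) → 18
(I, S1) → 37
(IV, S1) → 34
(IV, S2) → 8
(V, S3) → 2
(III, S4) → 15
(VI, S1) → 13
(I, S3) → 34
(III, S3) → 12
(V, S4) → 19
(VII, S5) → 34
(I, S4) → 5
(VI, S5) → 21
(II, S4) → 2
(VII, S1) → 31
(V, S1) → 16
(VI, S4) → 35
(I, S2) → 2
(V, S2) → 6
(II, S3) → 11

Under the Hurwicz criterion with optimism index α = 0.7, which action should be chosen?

III

I: 0.7·37 + 0.3·2 = 26.5
II: 0.7·37 + 0.3·2 = 26.5
III: 0.7·40 + 0.3·10 = 31
IV: 0.7·39 + 0.3·8 = 29.7
V: 0.7·19 + 0.3·2 = 13.9
VI: 0.7·36 + 0.3·13 = 29.1
VII: 0.7·36 + 0.3·9 = 27.9
Highest Hurwicz score = 31 → III.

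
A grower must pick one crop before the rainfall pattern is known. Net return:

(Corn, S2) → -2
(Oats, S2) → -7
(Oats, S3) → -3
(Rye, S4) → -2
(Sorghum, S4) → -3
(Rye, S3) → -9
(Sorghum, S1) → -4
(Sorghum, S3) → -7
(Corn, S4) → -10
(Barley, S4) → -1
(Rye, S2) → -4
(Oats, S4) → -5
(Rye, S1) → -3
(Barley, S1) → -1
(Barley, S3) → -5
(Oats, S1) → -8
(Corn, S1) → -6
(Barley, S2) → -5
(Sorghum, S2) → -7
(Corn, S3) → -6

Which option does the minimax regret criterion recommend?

Barley

Column bests: S1=-1, S2=-2, S3=-3, S4=-1.
Corn regrets: 5, 0, 3, 9 → max 9
Oats regrets: 7, 5, 0, 4 → max 7
Sorghum regrets: 3, 5, 4, 2 → max 5
Barley regrets: 0, 3, 2, 0 → max 3
Rye regrets: 2, 2, 6, 1 → max 6
Smallest max regret = 3 → Barley.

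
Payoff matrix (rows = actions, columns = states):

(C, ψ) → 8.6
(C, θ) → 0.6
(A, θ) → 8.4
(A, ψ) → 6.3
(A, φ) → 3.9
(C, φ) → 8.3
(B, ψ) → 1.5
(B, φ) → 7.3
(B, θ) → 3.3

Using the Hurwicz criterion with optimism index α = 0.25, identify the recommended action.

A: 0.25·8.4 + 0.75·3.9 = 5.025
B: 0.25·7.3 + 0.75·1.5 = 2.95
C: 0.25·8.6 + 0.75·0.6 = 2.6
Highest Hurwicz score = 5.025 → A.

A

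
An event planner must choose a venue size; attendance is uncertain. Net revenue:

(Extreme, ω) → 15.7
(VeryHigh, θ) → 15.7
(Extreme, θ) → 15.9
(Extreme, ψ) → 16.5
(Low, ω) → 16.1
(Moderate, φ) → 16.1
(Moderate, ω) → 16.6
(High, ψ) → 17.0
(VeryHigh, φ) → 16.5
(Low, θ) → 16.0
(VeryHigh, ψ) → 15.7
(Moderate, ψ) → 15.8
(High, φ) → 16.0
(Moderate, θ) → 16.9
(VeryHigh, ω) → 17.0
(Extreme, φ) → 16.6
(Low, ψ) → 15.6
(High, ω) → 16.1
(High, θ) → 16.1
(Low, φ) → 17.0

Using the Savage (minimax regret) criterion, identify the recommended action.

High

Column bests: θ=16.9, φ=17.0, ψ=17.0, ω=17.0.
Low regrets: 0.9, 0.0, 1.4, 0.9 → max 1.4
Moderate regrets: 0.0, 0.9, 1.2, 0.4 → max 1.2
High regrets: 0.8, 1.0, 0.0, 0.9 → max 1.0
VeryHigh regrets: 1.2, 0.5, 1.3, 0.0 → max 1.3
Extreme regrets: 1.0, 0.4, 0.5, 1.3 → max 1.3
Smallest max regret = 1.0 → High.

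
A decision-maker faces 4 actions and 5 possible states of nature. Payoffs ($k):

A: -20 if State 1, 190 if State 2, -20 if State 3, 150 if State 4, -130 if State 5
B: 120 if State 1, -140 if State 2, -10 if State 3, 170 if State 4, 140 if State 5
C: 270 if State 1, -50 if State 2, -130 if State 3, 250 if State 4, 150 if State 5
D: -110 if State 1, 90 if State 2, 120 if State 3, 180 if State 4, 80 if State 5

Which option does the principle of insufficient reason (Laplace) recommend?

Row averages: A=34, B=56, C=98, D=72
Highest average = 98 → C.

C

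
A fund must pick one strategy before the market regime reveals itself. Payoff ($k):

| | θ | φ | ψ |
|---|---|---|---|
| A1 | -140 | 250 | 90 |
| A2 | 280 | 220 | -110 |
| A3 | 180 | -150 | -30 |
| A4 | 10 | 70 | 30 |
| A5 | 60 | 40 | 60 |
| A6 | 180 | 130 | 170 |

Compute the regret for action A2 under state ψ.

Best payoff under ψ is 170.
Regret = 170 − (-110) = 280.

280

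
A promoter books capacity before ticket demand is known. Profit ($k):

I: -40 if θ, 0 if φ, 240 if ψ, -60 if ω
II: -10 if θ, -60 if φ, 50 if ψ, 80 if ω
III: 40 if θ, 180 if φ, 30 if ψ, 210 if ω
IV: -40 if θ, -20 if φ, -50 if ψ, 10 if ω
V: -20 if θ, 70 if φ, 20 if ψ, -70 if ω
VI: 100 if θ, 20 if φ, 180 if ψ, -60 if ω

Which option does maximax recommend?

I

Row maxima: I=240, II=80, III=210, IV=10, V=70, VI=180
Best best-case = 240 → I.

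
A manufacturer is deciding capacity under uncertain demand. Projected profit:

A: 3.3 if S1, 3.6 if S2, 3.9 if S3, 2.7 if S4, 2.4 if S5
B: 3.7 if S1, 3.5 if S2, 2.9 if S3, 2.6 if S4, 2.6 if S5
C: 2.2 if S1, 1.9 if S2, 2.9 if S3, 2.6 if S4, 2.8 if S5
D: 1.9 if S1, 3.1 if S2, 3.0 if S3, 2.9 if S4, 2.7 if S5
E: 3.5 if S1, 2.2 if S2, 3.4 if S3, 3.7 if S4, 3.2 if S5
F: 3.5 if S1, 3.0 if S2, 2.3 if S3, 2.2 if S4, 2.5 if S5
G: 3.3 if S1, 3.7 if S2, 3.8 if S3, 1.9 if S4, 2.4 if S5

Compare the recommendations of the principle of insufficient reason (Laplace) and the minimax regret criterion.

laplace → E; minimax regret → A (disagree)

Row averages: A=3.18, B=3.06, C=2.48, D=2.72, E=3.2, F=2.7, G=3.02
Highest average = 3.2 → E.
Column bests: S1=3.7, S2=3.7, S3=3.9, S4=3.7, S5=3.2.
A regrets: 0.4, 0.1, 0.0, 1.0, 0.8 → max 1.0
B regrets: 0.0, 0.2, 1.0, 1.1, 0.6 → max 1.1
C regrets: 1.5, 1.8, 1.0, 1.1, 0.4 → max 1.8
D regrets: 1.8, 0.6, 0.9, 0.8, 0.5 → max 1.8
E regrets: 0.2, 1.5, 0.5, 0.0, 0.0 → max 1.5
F regrets: 0.2, 0.7, 1.6, 1.5, 0.7 → max 1.6
G regrets: 0.4, 0.0, 0.1, 1.8, 0.8 → max 1.8
Smallest max regret = 1.0 → A.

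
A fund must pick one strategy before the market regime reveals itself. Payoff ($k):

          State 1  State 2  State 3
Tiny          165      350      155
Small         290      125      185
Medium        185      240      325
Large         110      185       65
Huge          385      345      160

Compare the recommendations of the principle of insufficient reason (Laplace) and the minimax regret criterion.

Row averages: Tiny=670/3, Small=200, Medium=250, Large=120, Huge=890/3
Highest average = 890/3 → Huge.
Column bests: State 1=385, State 2=350, State 3=325.
Tiny regrets: 220, 0, 170 → max 220
Small regrets: 95, 225, 140 → max 225
Medium regrets: 200, 110, 0 → max 200
Large regrets: 275, 165, 260 → max 275
Huge regrets: 0, 5, 165 → max 165
Smallest max regret = 165 → Huge.

laplace → Huge; minimax regret → Huge (agree)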